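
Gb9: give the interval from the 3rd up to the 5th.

minor third

The chord tones of Gb dominant ninth are Gb-Bb-Db-Fb-Ab.
The 3rd is Bb and the 5th is Db.
3 letter names make it a third; at 3 semitones (a half step narrower than major) the quality is minor.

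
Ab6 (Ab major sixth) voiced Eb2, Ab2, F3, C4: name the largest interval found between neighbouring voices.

major sixth

Adjacent intervals: Eb2→Ab2 = perfect fourth; Ab2→F3 = major sixth; F3→C4 = perfect fifth.
The largest is Ab2 to F3, a major sixth (9 semitones).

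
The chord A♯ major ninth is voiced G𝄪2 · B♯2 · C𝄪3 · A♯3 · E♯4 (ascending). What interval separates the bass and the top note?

The outer voices are G𝄪2 and E♯4.
G𝄪 up to E♯ is 20 semitones, a half step narrower than a major thirteenth, so the interval is minor.

minor 13th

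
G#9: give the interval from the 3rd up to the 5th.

G#9 (G# dominant ninth): G#, B#, D#, F#, A#.
That puts B# below D#.
B# up to D# is 3 semitones, a half step narrower than a major third, so the interval is minor.

m3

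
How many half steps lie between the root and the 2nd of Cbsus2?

2

Spelling the chord: Cb, Db, Gb.
Cb to Db is a major second: 2 semitones.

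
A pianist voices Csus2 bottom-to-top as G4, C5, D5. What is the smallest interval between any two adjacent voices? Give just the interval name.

major second

Adjacent intervals: G4→C5 = perfect fourth; C5→D5 = major second.
The smallest is C5 to D5, a major second (2 semitones).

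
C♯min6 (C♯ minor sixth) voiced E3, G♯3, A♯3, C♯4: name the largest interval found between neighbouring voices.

Adjacent intervals: E3→G♯3 = major third; G♯3→A♯3 = major second; A♯3→C♯4 = minor third.
The largest is E3 to G♯3, a major third (4 semitones).

major third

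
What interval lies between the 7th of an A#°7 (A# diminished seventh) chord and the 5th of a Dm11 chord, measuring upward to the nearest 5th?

major second

A#°7 (A# diminished seventh) has G as its 7th, and Dm11 has A as its 5th.
G up to A spans 2 letter names and 2 semitones — a major second.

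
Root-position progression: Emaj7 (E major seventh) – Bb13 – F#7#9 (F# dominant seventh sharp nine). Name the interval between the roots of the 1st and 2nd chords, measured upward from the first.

diminished fifth

The roots are E and Bb.
From E to Bb: 6 semitones over a fifth = diminished.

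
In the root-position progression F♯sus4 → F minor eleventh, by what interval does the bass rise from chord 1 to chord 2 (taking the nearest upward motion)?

The roots are F♯ and F.
From F♯ to F: 11 semitones over an octave = diminished.

diminished 8th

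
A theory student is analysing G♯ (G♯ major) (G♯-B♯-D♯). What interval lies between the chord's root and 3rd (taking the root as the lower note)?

major third

So we need the interval from G♯ up to B♯.
From G♯ to B♯ is 4 semitones, exactly the major third.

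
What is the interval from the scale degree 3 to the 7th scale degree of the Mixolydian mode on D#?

d5

Spelling the Mixolydian mode on D#: D# E# F## G# A# B# C#.
The scale degree 3 is F## and the 7th scale degree is C#.
5 letter names make it a fifth; at 6 semitones (a half step narrower than perfect) the quality is diminished.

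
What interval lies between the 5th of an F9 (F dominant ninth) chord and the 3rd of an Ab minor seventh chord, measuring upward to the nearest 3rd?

diminished octave

F9 (F dominant ninth) has C as its 5th, and Ab minor seventh has Cb as its 3rd.
C up to Cb is 11 semitones, a half step narrower than a perfect octave, so the interval is diminished.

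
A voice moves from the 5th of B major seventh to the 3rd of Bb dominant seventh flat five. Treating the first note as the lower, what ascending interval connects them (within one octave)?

minor 6th

B major seventh has F# as its 5th, and Bb dominant seventh flat five has D as its 3rd.
6 letter names make it a sixth; at 8 semitones (a half step narrower than major) the quality is minor.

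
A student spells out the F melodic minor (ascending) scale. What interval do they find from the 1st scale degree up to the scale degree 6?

The scale runs F G Ab Bb C D E.
So we need the interval from F up to D.
From F to D is 9 semitones, exactly the major sixth.

major sixth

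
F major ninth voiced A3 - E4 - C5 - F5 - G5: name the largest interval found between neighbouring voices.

Adjacent intervals: A3→E4 = perfect fifth; E4→C5 = minor sixth; C5→F5 = perfect fourth; F5→G5 = major second.
The largest is E4 to C5, a minor sixth (8 semitones).

minor sixth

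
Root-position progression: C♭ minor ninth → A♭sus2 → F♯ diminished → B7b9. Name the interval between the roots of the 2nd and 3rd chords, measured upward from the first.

augmented 6th

The roots are A♭ and F♯.
6 letter names make it a sixth; at 10 semitones (a half step wider than major) the quality is augmented.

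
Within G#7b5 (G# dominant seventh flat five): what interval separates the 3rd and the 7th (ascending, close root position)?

diminished fifth

G#7b5 is spelled G#–B#–D–F#.
3rd = B#; 7th = F#.
5 letter names make it a fifth; at 6 semitones (a half step narrower than perfect) the quality is diminished.
That tritone between 3rd and 7th is what gives the dominant seventh its pull toward resolution.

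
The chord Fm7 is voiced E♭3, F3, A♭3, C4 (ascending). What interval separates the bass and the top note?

major sixth

The outer voices are E♭3 and C4.
E♭ up to C spans 6 letter names and 9 semitones — a major sixth.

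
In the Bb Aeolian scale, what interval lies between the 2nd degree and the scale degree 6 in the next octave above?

diminished twelfth

Bb natural minor: Bb C Db Eb F Gb Ab.
That puts C below Gb.
From C to Gb: 18 semitones over a twelfth = diminished.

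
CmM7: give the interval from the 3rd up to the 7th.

augmented 5th

The chord tones of CmM7 (C minor-major seventh) are C-Eb-G-B.
So we need the interval from Eb up to B.
Eb up to B is 8 semitones, a half step wider than a perfect fifth, so the interval is augmented.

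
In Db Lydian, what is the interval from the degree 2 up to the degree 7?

Db lydian: Db Eb F G Ab Bb C.
Degree 2 = Eb; scale degree 7 = C.
From Eb to C is 9 semitones, exactly the major sixth.

major sixth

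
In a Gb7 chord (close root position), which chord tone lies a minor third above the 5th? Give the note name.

Gb7: Gb-Bb-Db-Fb.
The 5th is Db. A minor third above Db is Fb.
Fb is the chord's 7th.

Fb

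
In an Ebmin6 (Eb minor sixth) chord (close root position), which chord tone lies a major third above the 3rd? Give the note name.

Spelling the chord: Eb-Gb-Bb-C.
The 3rd is Gb. A major third above Gb is Bb.
Bb is the chord's 5th.

Bb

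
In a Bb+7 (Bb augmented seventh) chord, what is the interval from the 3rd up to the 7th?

Bb+7 is spelled Bb–D–F#–Ab.
So we need the interval from D up to Ab.
D up to Ab is 6 semitones, a half step narrower than a perfect fifth, so the interval is diminished.

diminished 5th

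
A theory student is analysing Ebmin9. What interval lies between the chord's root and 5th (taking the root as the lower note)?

P5

Ebmin9 (Eb minor ninth): Eb Gb Bb Db F.
So we need the interval from Eb up to Bb.
From Eb to Bb is 7 semitones, exactly the perfect fifth.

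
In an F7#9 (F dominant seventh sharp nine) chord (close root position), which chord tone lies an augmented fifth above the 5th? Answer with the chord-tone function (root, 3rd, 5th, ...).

9th

F7#9 (F dominant seventh sharp nine) is spelled F-A-C-Eb-G#.
The 5th is C. An augmented fifth above C is G#.
G# is the chord's 9th.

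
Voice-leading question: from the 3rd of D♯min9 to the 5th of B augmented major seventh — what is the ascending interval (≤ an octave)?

D♯min9 has F♯ as its 3rd, and B augmented major seventh has F𝄪 as its 5th.
1 letter names make it a unison; at 1 semitone (a half step wider than perfect) the quality is augmented.

A1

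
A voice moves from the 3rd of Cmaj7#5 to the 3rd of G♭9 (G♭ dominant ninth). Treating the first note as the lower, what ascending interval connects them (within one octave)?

diminished 5th

Cmaj7#5 has E as its 3rd, and G♭9 (G♭ dominant ninth) has B♭ as its 3rd.
From E to B♭: 6 semitones over a fifth = diminished.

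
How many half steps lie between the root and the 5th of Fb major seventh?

FbM7 (Fb major seventh): Fb Ab Cb Eb.
Fb to Cb is a perfect fifth: 7 semitones.

7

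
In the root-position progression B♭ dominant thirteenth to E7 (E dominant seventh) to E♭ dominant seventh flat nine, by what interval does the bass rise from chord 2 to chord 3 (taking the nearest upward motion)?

The roots are E and E♭.
From E to E♭: 11 semitones over an octave = diminished.

diminished 8th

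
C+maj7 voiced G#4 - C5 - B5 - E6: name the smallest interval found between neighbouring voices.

diminished fourth

Adjacent intervals: G#4→C5 = diminished fourth; C5→B5 = major seventh; B5→E6 = perfect fourth.
The smallest is G#4 to C5, a diminished fourth (4 semitones).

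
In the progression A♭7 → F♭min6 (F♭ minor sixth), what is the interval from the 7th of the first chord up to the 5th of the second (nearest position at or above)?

A♭7 has G♭ as its 7th, and F♭min6 (F♭ minor sixth) has C♭ as its 5th.
From G♭ to C♭ is 5 semitones, exactly the perfect fourth.

perfect fourth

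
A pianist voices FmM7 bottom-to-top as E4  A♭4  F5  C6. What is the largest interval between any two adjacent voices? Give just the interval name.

Adjacent intervals: E4→A♭4 = diminished fourth; A♭4→F5 = major sixth; F5→C6 = perfect fifth.
The largest is A♭4 to F5, a major sixth (9 semitones).

major sixth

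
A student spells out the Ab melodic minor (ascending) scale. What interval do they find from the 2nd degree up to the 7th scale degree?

Ab melodic minor: Ab Bb Cb Db Eb F G.
That puts Bb below G.
Bb up to G spans 6 letter names and 9 semitones — a major sixth.

major sixth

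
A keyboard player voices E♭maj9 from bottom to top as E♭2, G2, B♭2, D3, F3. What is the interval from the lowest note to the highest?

The outer voices are E♭2 and F3.
E♭ up to F spans 9 letter names and 14 semitones — a major ninth.

major ninth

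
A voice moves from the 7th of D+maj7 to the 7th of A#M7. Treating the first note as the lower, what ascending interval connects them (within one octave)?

augmented 5th

The 7th of D+maj7 is C#; the 7th of A#M7 is G##.
From C# to G##: 8 semitones over a fifth = augmented.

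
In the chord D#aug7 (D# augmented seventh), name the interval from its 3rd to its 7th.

Spelling the chord: D#–F##–A##–C#.
So we need the interval from F## up to C#.
F## up to C# is 6 semitones, a half step narrower than a perfect fifth, so the interval is diminished.

diminished 5th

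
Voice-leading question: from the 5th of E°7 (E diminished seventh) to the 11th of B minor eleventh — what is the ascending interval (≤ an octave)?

E°7 (E diminished seventh) has Bb as its 5th, and B minor eleventh has E as its 11th.
From Bb to E: 6 semitones over a fourth = augmented.

augmented 4th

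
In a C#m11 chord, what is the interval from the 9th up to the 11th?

minor third

C# minor eleventh is spelled C# E G# B D# F#.
The 9th is D# and the 11th is F#.
3 letter names make it a third; at 3 semitones (a half step narrower than major) the quality is minor.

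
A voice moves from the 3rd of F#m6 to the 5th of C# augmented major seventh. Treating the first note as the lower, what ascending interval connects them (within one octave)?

augmented seventh

The 3rd of F#m6 is A; the 5th of C# augmented major seventh is G##.
7 letter names make it a seventh; at 12 semitones (a half step wider than major) the quality is augmented.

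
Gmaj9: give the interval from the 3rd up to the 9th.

minor seventh

Spelling the chord: G B D F♯ A.
So we need the interval from B up to A.
7 letter names make it a seventh; at 10 semitones (a half step narrower than major) the quality is minor.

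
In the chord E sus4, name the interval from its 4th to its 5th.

major 2nd

The chord tones of E sus4 are E–A–B.
That puts A below B.
From A to B is 2 semitones, exactly the major second.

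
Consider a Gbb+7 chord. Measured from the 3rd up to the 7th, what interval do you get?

Gbb augmented seventh: Gbb–Bbb–Db–Fbb.
So we need the interval from Bbb up to Fbb.
From Bbb to Fbb: 6 semitones over a fifth = diminished.
That tritone between 3rd and 7th is what gives the dominant seventh its pull toward resolution.

diminished fifth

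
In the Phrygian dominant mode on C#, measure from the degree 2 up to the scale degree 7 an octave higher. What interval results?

The scale runs C# D E# F# G# A B.
The degree 2 is D and the degree 7 (up an octave) is B.
D up to B spans 13 letter names and 21 semitones — a major thirteenth.

M13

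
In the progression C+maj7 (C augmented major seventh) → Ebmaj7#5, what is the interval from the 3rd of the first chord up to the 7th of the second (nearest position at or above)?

C+maj7 (C augmented major seventh) has E as its 3rd, and Ebmaj7#5 has D as its 7th.
E up to D is 10 semitones, a half step narrower than a major seventh, so the interval is minor.

minor 7th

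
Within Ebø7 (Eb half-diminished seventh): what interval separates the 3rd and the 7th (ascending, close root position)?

perfect fifth

Spelling the chord: Eb–Gb–Bbb–Db.
The 3rd is Gb and the 7th is Db.
Counting 5 letters and 7 half steps from Gb gives a perfect fifth.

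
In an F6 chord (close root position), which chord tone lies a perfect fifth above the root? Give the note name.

Spelling the chord: F, A, C, D.
The root is F. A perfect fifth above F is C.
C is the chord's 5th.

C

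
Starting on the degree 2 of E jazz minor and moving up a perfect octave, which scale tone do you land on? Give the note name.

The scale is E F# G A B C# D#.
The degree 2 is F#; a perfect octave above that is F# — scale degree 2.

F#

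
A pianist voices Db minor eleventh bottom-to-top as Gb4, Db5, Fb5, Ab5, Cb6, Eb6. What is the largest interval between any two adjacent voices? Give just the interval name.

Adjacent intervals: Gb4→Db5 = perfect fifth; Db5→Fb5 = minor third; Fb5→Ab5 = major third; Ab5→Cb6 = minor third; Cb6→Eb6 = major third.
The largest is Gb4 to Db5, a perfect fifth (7 semitones).

perfect fifth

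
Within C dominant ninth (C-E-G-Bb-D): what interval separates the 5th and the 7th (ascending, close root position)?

minor third

5th = G; 7th = Bb.
From G to Bb: 3 semitones over a third = minor.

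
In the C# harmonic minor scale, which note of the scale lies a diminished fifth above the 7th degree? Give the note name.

The scale is C# D# E F# G# A B#.
The 7th degree is B#; a diminished fifth above that is F# — scale degree 4.

F#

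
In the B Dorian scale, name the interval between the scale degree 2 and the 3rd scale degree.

The scale runs B C# D E F# G# A.
Scale degree 2 = C#; 3rd degree = D.
From C# to D: 1 semitone over a second = minor.

minor second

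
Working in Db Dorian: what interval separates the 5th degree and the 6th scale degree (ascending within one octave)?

The scale runs Db Eb Fb Gb Ab Bb Cb.
5th degree = Ab; 6th degree = Bb.
Ab up to Bb spans 2 letter names and 2 semitones — a major second.

major 2nd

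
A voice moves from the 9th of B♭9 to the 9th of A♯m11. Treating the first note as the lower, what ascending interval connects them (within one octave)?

augmented 7th

The 9th of B♭9 is C; the 9th of A♯m11 is B♯.
From C to B♯: 12 semitones over a seventh = augmented.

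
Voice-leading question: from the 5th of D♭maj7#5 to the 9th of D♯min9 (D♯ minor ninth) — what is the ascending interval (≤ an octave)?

D♭maj7#5 has A as its 5th, and D♯min9 (D♯ minor ninth) has E♯ as its 9th.
From A to E♯: 8 semitones over a fifth = augmented.

augmented 5th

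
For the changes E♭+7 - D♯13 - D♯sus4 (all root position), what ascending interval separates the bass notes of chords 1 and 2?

A7

The roots are E♭ and D♯.
From E♭ to D♯: 12 semitones over a seventh = augmented.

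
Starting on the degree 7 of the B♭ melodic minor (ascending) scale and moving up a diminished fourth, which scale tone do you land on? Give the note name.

Db

The scale is B♭ C D♭ E♭ F G A.
The degree 7 is A; a diminished fourth above that is D♭ — scale degree 3.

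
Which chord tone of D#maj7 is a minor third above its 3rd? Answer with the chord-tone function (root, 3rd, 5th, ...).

5th

The chord tones of D#Δ7 are D#, F##, A#, C##.
The 3rd is F##. A minor third above F## is A#.
A# is the chord's 5th.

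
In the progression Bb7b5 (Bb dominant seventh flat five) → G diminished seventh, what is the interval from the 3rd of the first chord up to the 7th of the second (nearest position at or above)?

diminished third

The 3rd of Bb7b5 (Bb dominant seventh flat five) is D; the 7th of G diminished seventh is Fb.
From D to Fb: 2 semitones over a third = diminished.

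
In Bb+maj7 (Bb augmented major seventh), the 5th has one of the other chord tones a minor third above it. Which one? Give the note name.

A

Spelling the chord: Bb–D–F#–A.
The 5th is F#. A minor third above F# is A.
A is the chord's 7th.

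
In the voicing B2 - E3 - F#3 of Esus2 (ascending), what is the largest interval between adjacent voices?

Adjacent intervals: B2→E3 = perfect fourth; E3→F#3 = major second.
The largest is B2 to E3, a perfect fourth (5 semitones).

P4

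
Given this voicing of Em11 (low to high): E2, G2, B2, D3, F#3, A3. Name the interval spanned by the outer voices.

P11

The outer voices are E2 and A3.
E up to A spans 11 letter names and 17 semitones — a perfect eleventh.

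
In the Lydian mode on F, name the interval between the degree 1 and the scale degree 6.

major sixth

The scale runs F G A B C D E.
The degree 1 is F and the 6th degree is D.
From F to D is 9 semitones, exactly the major sixth.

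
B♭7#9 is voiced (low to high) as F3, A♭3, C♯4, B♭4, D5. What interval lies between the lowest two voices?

Those voices are F3 and A♭3.
From F to A♭: 3 semitones over a third = minor.

m3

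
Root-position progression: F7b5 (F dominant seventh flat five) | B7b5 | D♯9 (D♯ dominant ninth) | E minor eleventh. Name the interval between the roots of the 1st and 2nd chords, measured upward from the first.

augmented fourth

The roots are F and B.
From F to B: 6 semitones over a fourth = augmented.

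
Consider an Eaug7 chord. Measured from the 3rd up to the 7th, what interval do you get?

Spelling the chord: E–G♯–B♯–D.
That puts G♯ below D.
G♯ up to D is 6 semitones, a half step narrower than a perfect fifth, so the interval is diminished.
This 3–7 tritone is the characteristic tension at the heart of the dominant sound.

diminished 5th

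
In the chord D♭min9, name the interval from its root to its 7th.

D♭min9 is spelled D♭ F♭ A♭ C♭ E♭.
Root = D♭; 7th = C♭.
7 letter names make it a seventh; at 10 semitones (a half step narrower than major) the quality is minor.

minor seventh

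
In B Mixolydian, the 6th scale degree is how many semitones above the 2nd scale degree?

7

The scale is B C# D# E F# G# A.
C# up to G# is a perfect fifth — 7 semitones.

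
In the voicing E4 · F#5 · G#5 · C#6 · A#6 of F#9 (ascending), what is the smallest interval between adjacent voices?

Adjacent intervals: E4→F#5 = major ninth; F#5→G#5 = major second; G#5→C#6 = perfect fourth; C#6→A#6 = major sixth.
The smallest is F#5 to G#5, a major second (2 semitones).

major 2nd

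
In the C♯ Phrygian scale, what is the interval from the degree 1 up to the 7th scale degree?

C♯ phrygian: C♯ D E F♯ G♯ A B.
The degree 1 is C♯ and the 7th degree is B.
7 letter names make it a seventh; at 10 semitones (a half step narrower than major) the quality is minor.

minor seventh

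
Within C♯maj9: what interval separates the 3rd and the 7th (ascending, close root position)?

The chord tones of C♯maj9 are C♯, E♯, G♯, B♯, D♯.
That puts E♯ below B♯.
From E♯ to B♯ is 7 semitones, exactly the perfect fifth.

perfect fifth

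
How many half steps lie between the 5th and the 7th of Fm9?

3

Spelling the chord: F–A♭–C–E♭–G.
C to E♭ is a minor third: 3 semitones.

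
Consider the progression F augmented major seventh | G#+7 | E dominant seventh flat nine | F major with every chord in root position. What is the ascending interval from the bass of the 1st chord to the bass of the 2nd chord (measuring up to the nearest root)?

A2

The roots are F and G#.
2 letter names make it a second; at 3 semitones (a half step wider than major) the quality is augmented.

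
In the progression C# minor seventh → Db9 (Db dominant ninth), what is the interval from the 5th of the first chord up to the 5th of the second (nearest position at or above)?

The 5th of C# minor seventh is G#; the 5th of Db9 (Db dominant ninth) is Ab.
G# up to Ab is 0 semitones, a whole step narrower than a major second, so the interval is diminished.

diminished second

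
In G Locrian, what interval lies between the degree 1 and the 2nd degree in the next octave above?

The scale runs G Ab Bb C Db Eb F.
The degree 1 is G and the 2nd degree (up an octave) is Ab.
G up to Ab is 13 semitones, a half step narrower than a major ninth, so the interval is minor.

minor 9th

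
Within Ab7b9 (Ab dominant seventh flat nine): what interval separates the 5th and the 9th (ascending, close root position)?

Ab7b9: Ab-C-Eb-Gb-Bbb.
The 5th is Eb and the 9th is Bbb.
From Eb to Bbb: 6 semitones over a fifth = diminished.

diminished fifth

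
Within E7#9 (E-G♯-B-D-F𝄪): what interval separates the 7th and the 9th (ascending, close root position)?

That puts D below F𝄪.
From D to F𝄪: 5 semitones over a third = augmented.

augmented third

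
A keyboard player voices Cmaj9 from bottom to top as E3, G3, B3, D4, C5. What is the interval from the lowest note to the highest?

The outer voices are E3 and C5.
E up to C is 20 semitones, a half step narrower than a major thirteenth, so the interval is minor.

minor 13th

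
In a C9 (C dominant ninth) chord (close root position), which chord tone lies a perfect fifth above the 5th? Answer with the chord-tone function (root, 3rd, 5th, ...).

9th

The chord tones of C9 (C dominant ninth) are C E G Bb D.
The 5th is G. A perfect fifth above G is D.
D is the chord's 9th.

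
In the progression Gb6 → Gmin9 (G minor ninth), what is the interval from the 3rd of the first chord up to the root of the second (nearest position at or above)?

M6

The 3rd of Gb6 is Bb; the root of Gmin9 (G minor ninth) is G.
Counting 6 letters and 9 half steps from Bb gives a major sixth.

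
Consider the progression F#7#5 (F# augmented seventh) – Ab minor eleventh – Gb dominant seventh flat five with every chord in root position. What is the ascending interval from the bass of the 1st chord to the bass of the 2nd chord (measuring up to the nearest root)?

d3

The roots are F# and Ab.
F# up to Ab is 2 semitones, a whole step narrower than a major third, so the interval is diminished.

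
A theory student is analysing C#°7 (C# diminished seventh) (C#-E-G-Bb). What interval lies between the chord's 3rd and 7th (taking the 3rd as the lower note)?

So we need the interval from E up to Bb.
From E to Bb: 6 semitones over a fifth = diminished.

diminished fifth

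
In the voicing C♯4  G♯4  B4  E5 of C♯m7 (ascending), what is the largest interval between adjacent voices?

perfect 5th

Adjacent intervals: C♯4→G♯4 = perfect fifth; G♯4→B4 = minor third; B4→E5 = perfect fourth.
The largest is C♯4 to G♯4, a perfect fifth (7 semitones).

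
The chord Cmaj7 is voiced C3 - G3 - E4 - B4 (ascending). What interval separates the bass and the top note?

The outer voices are C3 and B4.
Counting 14 letters and 23 half steps from C gives a major fourteenth.

major fourteenth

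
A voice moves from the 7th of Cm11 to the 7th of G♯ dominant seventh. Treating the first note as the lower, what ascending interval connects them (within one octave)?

A5

Cm11 has B♭ as its 7th, and G♯ dominant seventh has F♯ as its 7th.
From B♭ to F♯: 8 semitones over a fifth = augmented.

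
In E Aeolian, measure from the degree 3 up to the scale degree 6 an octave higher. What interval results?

perfect eleventh

Spelling E Aeolian: E F# G A B C D.
That puts G below C.
G up to C spans 11 letter names and 17 semitones — a perfect eleventh.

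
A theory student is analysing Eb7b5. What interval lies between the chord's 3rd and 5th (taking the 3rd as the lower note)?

diminished 3rd

The chord tones of Eb dominant seventh flat five are Eb–G–Bbb–Db.
So we need the interval from G up to Bbb.
From G to Bbb: 2 semitones over a third = diminished.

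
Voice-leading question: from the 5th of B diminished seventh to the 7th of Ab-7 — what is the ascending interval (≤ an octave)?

The 5th of B diminished seventh is F; the 7th of Ab-7 is Gb.
From F to Gb: 1 semitone over a second = minor.

minor second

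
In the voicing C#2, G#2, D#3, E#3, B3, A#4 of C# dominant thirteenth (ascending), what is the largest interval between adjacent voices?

major 7th

Adjacent intervals: C#2→G#2 = perfect fifth; G#2→D#3 = perfect fifth; D#3→E#3 = major second; E#3→B3 = diminished fifth; B3→A#4 = major seventh.
The largest is B3 to A#4, a major seventh (11 semitones).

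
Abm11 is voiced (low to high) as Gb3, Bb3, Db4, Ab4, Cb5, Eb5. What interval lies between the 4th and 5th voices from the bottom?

Those voices are Ab4 and Cb5.
Ab up to Cb is 3 semitones, a half step narrower than a major third, so the interval is minor.

minor 3rd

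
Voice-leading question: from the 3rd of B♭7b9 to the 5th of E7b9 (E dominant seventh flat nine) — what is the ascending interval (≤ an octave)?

major sixth

The 3rd of B♭7b9 is D; the 5th of E7b9 (E dominant seventh flat nine) is B.
From D to B is 9 semitones, exactly the major sixth.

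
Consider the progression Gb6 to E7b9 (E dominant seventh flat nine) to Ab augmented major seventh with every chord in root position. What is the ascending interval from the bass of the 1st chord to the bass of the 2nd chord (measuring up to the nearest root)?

augmented sixth

The roots are Gb and E.
From Gb to E: 10 semitones over a sixth = augmented.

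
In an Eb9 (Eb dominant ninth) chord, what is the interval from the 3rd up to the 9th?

minor seventh

Eb9 is spelled Eb, G, Bb, Db, F.
That puts G below F.
From G to F: 10 semitones over a seventh = minor.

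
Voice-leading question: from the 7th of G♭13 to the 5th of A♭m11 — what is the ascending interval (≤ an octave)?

The 7th of G♭13 is F♭; the 5th of A♭m11 is E♭.
Counting 7 letters and 11 half steps from F♭ gives a major seventh.

major seventh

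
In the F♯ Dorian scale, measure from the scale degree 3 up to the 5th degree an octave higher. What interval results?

M10

The scale runs F♯ G♯ A B C♯ D♯ E.
Scale degree 3 = A; 5th degree (up an octave) = C♯.
Counting 10 letters and 16 half steps from A gives a major tenth.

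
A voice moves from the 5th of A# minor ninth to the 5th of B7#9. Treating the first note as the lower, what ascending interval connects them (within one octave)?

A# minor ninth has E# as its 5th, and B7#9 has F# as its 5th.
E# up to F# is 1 semitone, a half step narrower than a major second, so the interval is minor.

minor second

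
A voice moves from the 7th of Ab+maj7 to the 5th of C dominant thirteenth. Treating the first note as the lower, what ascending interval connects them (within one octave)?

Ab+maj7 has G as its 7th, and C dominant thirteenth has G as its 5th.
From G to G is 0 semitones, exactly the perfect unison.

perfect unison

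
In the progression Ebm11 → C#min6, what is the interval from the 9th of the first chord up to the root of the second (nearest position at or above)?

Ebm11 has F as its 9th, and C#min6 has C# as its root.
F up to C# is 8 semitones, a half step wider than a perfect fifth, so the interval is augmented.

augmented 5th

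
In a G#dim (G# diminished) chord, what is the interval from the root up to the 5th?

Spelling the chord: G# B D.
That puts G# below D.
From G# to D: 6 semitones over a fifth = diminished.

diminished fifth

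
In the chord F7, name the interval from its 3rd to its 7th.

d5

F7 (F dominant seventh) is spelled F, A, C, Eb.
So we need the interval from A up to Eb.
5 letter names make it a fifth; at 6 semitones (a half step narrower than perfect) the quality is diminished.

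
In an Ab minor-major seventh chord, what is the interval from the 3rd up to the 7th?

Ab minor-major seventh is spelled Ab–Cb–Eb–G.
The 3rd is Cb and the 7th is G.
From Cb to G: 8 semitones over a fifth = augmented.

augmented fifth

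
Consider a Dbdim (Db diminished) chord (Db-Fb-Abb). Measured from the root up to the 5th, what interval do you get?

The root is Db and the 5th is Abb.
From Db to Abb: 6 semitones over a fifth = diminished.

diminished fifth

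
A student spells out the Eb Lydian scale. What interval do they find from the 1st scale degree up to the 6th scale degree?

major sixth

Spelling the Eb Lydian scale: Eb F G A Bb C D.
That puts Eb below C.
From Eb to C is 9 semitones, exactly the major sixth.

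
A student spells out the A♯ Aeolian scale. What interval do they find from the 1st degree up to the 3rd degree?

minor third

A♯ natural minor: A♯ B♯ C♯ D♯ E♯ F♯ G♯.
That puts A♯ below C♯.
A♯ up to C♯ is 3 semitones, a half step narrower than a major third, so the interval is minor.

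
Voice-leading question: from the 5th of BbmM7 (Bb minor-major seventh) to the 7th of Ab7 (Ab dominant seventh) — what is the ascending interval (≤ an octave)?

minor second

BbmM7 (Bb minor-major seventh) has F as its 5th, and Ab7 (Ab dominant seventh) has Gb as its 7th.
2 letter names make it a second; at 1 semitone (a half step narrower than major) the quality is minor.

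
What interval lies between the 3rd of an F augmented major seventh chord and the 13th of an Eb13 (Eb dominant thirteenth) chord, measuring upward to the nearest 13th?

minor third

The 3rd of F augmented major seventh is A; the 13th of Eb13 (Eb dominant thirteenth) is C.
From A to C: 3 semitones over a third = minor.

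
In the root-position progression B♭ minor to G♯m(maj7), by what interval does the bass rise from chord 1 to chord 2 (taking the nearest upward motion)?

The roots are B♭ and G♯.
From B♭ to G♯: 10 semitones over a sixth = augmented.

augmented 6th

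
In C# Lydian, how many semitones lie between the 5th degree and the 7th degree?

4

The scale is C# D# E# F## G# A# B#.
G# up to B# is a major third — 4 semitones.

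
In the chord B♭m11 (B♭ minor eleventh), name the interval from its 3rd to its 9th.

M7

B♭m11 (B♭ minor eleventh): B♭, D♭, F, A♭, C, E♭.
3rd = D♭; 9th = C.
Counting 7 letters and 11 half steps from D♭ gives a major seventh.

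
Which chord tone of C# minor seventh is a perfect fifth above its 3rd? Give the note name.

B

The chord tones of C# minor seventh are C# E G# B.
The 3rd is E. A perfect fifth above E is B.
B is the chord's 7th.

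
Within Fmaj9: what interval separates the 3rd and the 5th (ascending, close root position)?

Fmaj9 (F major ninth) is spelled F, A, C, E, G.
That puts A below C.
3 letter names make it a third; at 3 semitones (a half step narrower than major) the quality is minor.

minor third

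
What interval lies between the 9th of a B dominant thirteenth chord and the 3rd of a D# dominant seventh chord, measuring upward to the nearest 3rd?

augmented 4th

B dominant thirteenth has C# as its 9th, and D# dominant seventh has F## as its 3rd.
4 letter names make it a fourth; at 6 semitones (a half step wider than perfect) the quality is augmented.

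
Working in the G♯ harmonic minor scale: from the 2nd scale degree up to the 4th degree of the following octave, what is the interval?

G♯ harmonic minor: G♯ A♯ B C♯ D♯ E F𝄪.
That puts A♯ below C♯.
10 letter names make it a tenth; at 15 semitones (a half step narrower than major) the quality is minor.

m10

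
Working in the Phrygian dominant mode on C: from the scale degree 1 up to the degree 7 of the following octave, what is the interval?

The scale runs C D♭ E F G A♭ B♭.
That puts C below B♭.
From C to B♭: 22 semitones over a fourteenth = minor.

minor fourteenth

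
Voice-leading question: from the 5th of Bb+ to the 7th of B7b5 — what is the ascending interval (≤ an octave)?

minor third

Bb+ has F# as its 5th, and B7b5 has A as its 7th.
3 letter names make it a third; at 3 semitones (a half step narrower than major) the quality is minor.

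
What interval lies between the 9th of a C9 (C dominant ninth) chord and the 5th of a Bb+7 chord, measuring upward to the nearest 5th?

The 9th of C9 (C dominant ninth) is D; the 5th of Bb+7 is F#.
Counting 3 letters and 4 half steps from D gives a major third.

major third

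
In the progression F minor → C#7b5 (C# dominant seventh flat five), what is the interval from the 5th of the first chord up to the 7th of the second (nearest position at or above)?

major 7th

The 5th of F minor is C; the 7th of C#7b5 (C# dominant seventh flat five) is B.
Counting 7 letters and 11 half steps from C gives a major seventh.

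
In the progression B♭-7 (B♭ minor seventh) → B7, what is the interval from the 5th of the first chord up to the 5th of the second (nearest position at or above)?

B♭-7 (B♭ minor seventh) has F as its 5th, and B7 has F♯ as its 5th.
1 letter names make it a unison; at 1 semitone (a half step wider than perfect) the quality is augmented.

augmented unison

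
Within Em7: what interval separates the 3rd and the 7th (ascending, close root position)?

perfect fifth

Em7: E G B D.
So we need the interval from G up to D.
Counting 5 letters and 7 half steps from G gives a perfect fifth.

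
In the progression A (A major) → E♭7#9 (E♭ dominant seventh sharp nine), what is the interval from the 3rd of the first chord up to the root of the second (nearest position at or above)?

The 3rd of A (A major) is C♯; the root of E♭7#9 (E♭ dominant seventh sharp nine) is E♭.
3 letter names make it a third; at 2 semitones (a whole step narrower than major) the quality is diminished.

diminished third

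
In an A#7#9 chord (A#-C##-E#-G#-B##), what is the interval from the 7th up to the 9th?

7th = G#; 9th = B##.
3 letter names make it a third; at 5 semitones (a half step wider than major) the quality is augmented.

augmented third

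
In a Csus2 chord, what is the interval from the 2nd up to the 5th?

Csus2 is spelled C-D-G.
The 2nd is D and the 5th is G.
From D to G is 5 semitones, exactly the perfect fourth.

perfect 4th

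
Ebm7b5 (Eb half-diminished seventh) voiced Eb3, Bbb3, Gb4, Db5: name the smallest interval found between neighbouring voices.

Adjacent intervals: Eb3→Bbb3 = diminished fifth; Bbb3→Gb4 = major sixth; Gb4→Db5 = perfect fifth.
The smallest is Eb3 to Bbb3, a diminished fifth (6 semitones).

diminished 5th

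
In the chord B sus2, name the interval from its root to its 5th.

Bsus2: B–C#–F#.
So we need the interval from B up to F#.
Counting 5 letters and 7 half steps from B gives a perfect fifth.

P5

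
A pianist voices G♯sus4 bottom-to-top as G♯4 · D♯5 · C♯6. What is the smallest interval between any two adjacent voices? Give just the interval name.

Adjacent intervals: G♯4→D♯5 = perfect fifth; D♯5→C♯6 = minor seventh.
The smallest is G♯4 to D♯5, a perfect fifth (7 semitones).

perfect fifth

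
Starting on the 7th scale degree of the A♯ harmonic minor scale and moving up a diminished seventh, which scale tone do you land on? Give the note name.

F#

The scale is A♯ B♯ C♯ D♯ E♯ F♯ G𝄪.
The 7th scale degree is G𝄪; a diminished seventh above that is F♯ — scale degree 6.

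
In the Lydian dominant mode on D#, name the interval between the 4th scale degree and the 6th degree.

minor 3rd

The scale runs D# E# F## G## A# B# C#.
That puts G## below B#.
G## up to B# is 3 semitones, a half step narrower than a major third, so the interval is minor.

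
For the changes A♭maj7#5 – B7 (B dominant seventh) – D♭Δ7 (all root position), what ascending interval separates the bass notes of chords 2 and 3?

The roots are B and D♭.
B up to D♭ is 2 semitones, a whole step narrower than a major third, so the interval is diminished.

diminished 3rd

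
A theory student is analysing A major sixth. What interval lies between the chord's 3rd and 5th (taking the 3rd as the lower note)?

minor third

A6 (A major sixth) is spelled A, C#, E, F#.
That puts C# below E.
3 letter names make it a third; at 3 semitones (a half step narrower than major) the quality is minor.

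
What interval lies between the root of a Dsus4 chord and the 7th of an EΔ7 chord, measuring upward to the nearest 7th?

Dsus4 has D as its root, and EΔ7 has D# as its 7th.
D up to D# is 1 semitone, a half step wider than a perfect unison, so the interval is augmented.

augmented unison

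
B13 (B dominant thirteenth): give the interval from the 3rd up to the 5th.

m3

B dominant thirteenth: B–D#–F#–A–C#–G#.
So we need the interval from D# up to F#.
D# up to F# is 3 semitones, a half step narrower than a major third, so the interval is minor.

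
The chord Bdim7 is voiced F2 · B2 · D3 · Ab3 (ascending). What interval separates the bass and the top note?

The outer voices are F2 and Ab3.
F up to Ab is 15 semitones, a half step narrower than a major tenth, so the interval is minor.

minor 10th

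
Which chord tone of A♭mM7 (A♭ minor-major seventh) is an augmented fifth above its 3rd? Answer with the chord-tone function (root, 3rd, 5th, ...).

Spelling the chord: A♭-C♭-E♭-G.
The 3rd is C♭. An augmented fifth above C♭ is G.
G is the chord's 7th.

7th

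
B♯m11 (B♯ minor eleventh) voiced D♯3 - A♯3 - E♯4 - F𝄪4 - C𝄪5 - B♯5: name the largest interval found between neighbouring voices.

minor 7th

Adjacent intervals: D♯3→A♯3 = perfect fifth; A♯3→E♯4 = perfect fifth; E♯4→F𝄪4 = major second; F𝄪4→C𝄪5 = perfect fifth; C𝄪5→B♯5 = minor seventh.
The largest is C𝄪5 to B♯5, a minor seventh (10 semitones).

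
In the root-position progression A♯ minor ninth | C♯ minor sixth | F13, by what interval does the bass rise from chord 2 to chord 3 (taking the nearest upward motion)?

diminished fourth

The roots are C♯ and F.
From C♯ to F: 4 semitones over a fourth = diminished.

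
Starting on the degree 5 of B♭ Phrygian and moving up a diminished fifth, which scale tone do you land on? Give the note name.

The scale is B♭ C♭ D♭ E♭ F G♭ A♭.
The degree 5 is F; a diminished fifth above that is C♭ — scale degree 2.

Cb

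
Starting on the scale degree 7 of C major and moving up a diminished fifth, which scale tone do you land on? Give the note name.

The scale is C D E F G A B.
The scale degree 7 is B; a diminished fifth above that is F — scale degree 4.

F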